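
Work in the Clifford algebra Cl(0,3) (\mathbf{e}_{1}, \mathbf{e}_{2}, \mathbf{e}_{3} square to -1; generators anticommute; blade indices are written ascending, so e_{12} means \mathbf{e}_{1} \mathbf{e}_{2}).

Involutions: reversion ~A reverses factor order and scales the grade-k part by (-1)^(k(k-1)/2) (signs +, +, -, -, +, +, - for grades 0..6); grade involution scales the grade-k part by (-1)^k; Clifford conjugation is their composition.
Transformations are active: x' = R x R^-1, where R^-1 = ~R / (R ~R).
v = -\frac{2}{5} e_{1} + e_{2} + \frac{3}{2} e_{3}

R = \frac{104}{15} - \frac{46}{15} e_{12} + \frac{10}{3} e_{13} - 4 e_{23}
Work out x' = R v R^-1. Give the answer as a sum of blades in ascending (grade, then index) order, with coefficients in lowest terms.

~R = \frac{104}{15} + \frac{46}{15} e_{12} - \frac{10}{3} e_{13} + 4 e_{23}, and R ~R = \frac{6344}{75}, so R^-1 = ~R / (\frac{6344}{75}).
R v = -\frac{353}{75} e_{1} + \frac{354}{25} e_{2} + \frac{76}{15} e_{3} - \frac{19}{3} e_{123}
Answer: \frac{541}{2379} e_{1} + \frac{43309}{23790} e_{2} - \frac{500}{2379} e_{3}


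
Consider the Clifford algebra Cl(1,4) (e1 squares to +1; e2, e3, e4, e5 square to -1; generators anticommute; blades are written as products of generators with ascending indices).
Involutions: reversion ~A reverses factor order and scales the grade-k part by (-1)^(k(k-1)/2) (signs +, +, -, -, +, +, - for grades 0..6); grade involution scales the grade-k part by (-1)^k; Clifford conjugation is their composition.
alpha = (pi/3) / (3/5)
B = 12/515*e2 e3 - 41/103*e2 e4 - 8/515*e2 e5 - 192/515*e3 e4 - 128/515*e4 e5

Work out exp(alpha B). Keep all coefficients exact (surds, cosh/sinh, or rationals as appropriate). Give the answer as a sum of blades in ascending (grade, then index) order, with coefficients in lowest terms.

B^2 term by term: the squares give (12/515)^2*(e2 e3)^2 + (-41/103)^2*(e2 e4)^2 + (-8/515)^2*(e2 e5)^2 + (-192/515)^2*(e3 e4)^2 + (-128/515)^2*(e4 e5)^2 = 144/265225*(-1) + 1681/10609*(-1) + 64/265225*(-1) + 36864/265225*(-1) + 16384/265225*(-1) = -9/25 (each basis 2-blade squares to minus the product of its generators' squares); cross terms between blades sharing an index anticommute and cancel; the commuting (index-disjoint) pairs give grade-4 terms 2*c*c'*(blade product), which cancel blade by blade — e2 e3 e4 e5: -3072/265225 + 3072/265225 = 0 — confirming B is simple. So B^2 = -9/25.
B^2 = -9/25 — a negative square means the series sums to a rotation: l = 3/5, alpha*l = pi/3, so exp(alpha B) = cos(pi/3) + (sin(pi/3)/(3/5))*B = 1/2 + (5*sqrt(3)/6)*B.
Answer: 1/2 + 2*sqrt(3)/103*e2 e3 - 205*sqrt(3)/618*e2 e4 - 4*sqrt(3)/309*e2 e5 - 32*sqrt(3)/103*e3 e4 - 64*sqrt(3)/309*e4 e5


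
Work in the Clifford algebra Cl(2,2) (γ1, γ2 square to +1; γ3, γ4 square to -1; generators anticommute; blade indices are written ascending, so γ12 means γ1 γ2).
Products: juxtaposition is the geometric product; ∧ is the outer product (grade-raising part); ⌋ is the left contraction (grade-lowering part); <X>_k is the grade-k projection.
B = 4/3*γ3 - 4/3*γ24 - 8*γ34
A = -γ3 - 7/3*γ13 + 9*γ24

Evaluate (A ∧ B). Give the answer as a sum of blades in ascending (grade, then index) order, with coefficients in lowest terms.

step 1: -40/3*γ234 - 28/9*γ1234
Answer: -40/3*γ234 - 28/9*γ1234


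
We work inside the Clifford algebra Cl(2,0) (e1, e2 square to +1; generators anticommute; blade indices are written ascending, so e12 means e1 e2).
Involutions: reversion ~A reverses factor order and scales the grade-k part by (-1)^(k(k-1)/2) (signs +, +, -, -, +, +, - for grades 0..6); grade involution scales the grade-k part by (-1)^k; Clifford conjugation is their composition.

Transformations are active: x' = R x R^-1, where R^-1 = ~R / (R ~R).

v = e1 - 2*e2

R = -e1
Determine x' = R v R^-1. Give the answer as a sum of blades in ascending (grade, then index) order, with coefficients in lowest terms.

~R = -e1, and R ~R = 1, so R^-1 = ~R / (1).
R v = -1 + 2*e12
Answer: e1 + 2*e2


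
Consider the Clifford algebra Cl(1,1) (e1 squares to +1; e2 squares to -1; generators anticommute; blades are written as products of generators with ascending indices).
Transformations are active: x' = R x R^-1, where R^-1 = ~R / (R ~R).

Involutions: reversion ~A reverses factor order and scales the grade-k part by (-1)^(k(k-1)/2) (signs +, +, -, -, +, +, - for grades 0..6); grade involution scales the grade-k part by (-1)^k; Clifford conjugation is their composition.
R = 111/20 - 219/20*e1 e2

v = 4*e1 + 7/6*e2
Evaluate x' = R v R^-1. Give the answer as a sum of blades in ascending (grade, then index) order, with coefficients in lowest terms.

~R = 111/20 + 219/20*e1 e2, and R ~R = -891/10, so R^-1 = ~R / (-891/10).
R v = 1399/40*e1 + 2011/40*e2
Answer: -99283/11880*e1 - 88267/11880*e2


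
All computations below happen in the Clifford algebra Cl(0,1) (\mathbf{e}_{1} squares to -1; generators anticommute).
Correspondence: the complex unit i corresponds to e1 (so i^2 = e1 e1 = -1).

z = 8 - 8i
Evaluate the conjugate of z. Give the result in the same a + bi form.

In blades: z = 8 - 8 e_{1}.
Conjugation here is Clifford conjugation: the scalar is fixed and the grade-1 and grade-2 blades all flip sign, giving 8 + 8 e_{1}; translating back:
Answer: 8 + 8i


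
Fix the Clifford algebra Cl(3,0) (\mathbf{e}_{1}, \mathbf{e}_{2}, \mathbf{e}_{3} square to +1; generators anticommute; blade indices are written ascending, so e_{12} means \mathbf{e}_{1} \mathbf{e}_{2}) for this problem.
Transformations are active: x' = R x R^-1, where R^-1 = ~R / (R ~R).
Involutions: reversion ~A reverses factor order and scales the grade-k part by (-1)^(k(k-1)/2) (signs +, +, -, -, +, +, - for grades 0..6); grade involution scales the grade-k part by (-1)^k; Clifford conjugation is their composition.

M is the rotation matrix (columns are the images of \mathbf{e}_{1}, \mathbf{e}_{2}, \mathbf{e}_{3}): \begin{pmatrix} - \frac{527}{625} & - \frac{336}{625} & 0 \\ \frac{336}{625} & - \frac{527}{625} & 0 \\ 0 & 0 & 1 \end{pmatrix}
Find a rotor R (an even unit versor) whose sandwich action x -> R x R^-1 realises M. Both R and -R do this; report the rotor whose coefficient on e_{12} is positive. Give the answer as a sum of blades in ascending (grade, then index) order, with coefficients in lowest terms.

Method: write R = a + b12*e_{12} + b13*e_{13} + b23*e_{23} with a^2 + b12^2 + b13^2 + b23^2 = 1 (so R^-1 = ~R). Expanding the columns R e_j ~R gives tr M = 4a^2 - 1 and, from the antisymmetric part, M21 - M12 = -4a*b12, M13 - M31 = 4a*b13, M32 - M23 = -4a*b23.
Here tr M = -\frac{429}{625}, so a^2 = (1 + tr M)/4 = \frac{49}{625} and a = ±\frac{7}{25}. Taking a = \frac{7}{25}: M21 - M12 = \frac{672}{625}, M13 - M31 = 0, M32 - M23 = 0, giving b12 = -\frac{24}{25}, b13 = 0, b23 = 0, i.e. R = \frac{7}{25} - \frac{24}{25} e_{12}.
Its e_{12} coefficient is negative, so report the other preimage -R.
Answer: -\frac{7}{25} + \frac{24}{25} e_{12}. Recall the cover is two-to-one: with M of trace -\frac{429}{625}, both preimages act alike, and the stated e_{12} sign chooses the sheet.


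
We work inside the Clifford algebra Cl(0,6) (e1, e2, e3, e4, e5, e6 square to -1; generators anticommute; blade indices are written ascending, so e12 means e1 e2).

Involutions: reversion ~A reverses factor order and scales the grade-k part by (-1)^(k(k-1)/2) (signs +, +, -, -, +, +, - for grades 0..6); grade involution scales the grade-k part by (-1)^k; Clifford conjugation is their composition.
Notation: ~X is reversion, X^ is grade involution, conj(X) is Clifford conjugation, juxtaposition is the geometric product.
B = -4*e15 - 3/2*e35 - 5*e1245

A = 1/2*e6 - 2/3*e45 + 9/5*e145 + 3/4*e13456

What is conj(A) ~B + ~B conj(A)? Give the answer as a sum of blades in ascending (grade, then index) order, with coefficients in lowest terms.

first term: -9*e2 + 36/5*e4 + 10/3*e12 - 8/3*e14 - e34 - 27/10*e134 - 9/8*e146 - 2*e156 + 15/4*e236 + 3*e346 - 3/4*e356 + 5/2*e12456
second term: 9*e2 + 36/5*e4 + 10/3*e12 + 8/3*e14 + e34 + 27/10*e134 - 9/8*e146 - 2*e156 - 15/4*e236 + 3*e346 - 3/4*e356 + 5/2*e12456
Answer: 72/5*e4 + 20/3*e12 - 9/4*e146 - 4*e156 + 6*e346 - 3/2*e356 + 5*e12456


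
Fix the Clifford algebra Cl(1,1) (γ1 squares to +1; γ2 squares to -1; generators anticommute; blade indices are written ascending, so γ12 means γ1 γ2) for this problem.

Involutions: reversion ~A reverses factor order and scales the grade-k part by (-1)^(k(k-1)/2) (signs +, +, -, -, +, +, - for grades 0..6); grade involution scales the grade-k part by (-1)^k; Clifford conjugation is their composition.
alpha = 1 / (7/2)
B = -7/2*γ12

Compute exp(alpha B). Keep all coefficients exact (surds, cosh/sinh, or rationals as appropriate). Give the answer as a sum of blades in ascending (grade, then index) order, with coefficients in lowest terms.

B^2 = (-7/2)^2*(γ12)^2 = 49/4*(+1) = 49/4 (a basis 2-blade squares to minus the product of its generators' squares).
B^2 = 49/4 — since the square is positive, the closed form is hyperbolic: l = 7/2, alpha*l = 1, so exp(alpha B) = cosh(1) + (sinh(1)/(7/2))*B = cosh(1) + (2*sinh(1)/7)*B.
Answer: cosh(1) - sinh(1)*γ12


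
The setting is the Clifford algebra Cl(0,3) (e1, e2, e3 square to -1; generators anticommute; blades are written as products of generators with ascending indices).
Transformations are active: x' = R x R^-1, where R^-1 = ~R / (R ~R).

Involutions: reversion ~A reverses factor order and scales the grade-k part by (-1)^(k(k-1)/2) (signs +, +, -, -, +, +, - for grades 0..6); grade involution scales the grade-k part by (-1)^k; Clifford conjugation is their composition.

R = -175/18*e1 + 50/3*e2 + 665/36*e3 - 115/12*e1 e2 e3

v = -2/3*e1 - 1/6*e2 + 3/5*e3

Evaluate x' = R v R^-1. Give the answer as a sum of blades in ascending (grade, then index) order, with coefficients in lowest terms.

~R = -175/18*e1 + 50/3*e2 + 665/36*e3 + 115/12*e1 e2 e3, and R ~R = -521875/648, so R^-1 = ~R / (-521875/648).
R v = -1597/108 + 499/27*e1 e2 + 1745/216*e1 e3 + 1445/216*e2 e3
Answer: 783/1670*e1 + 1469/2505*e2 + 1298/2505*e3


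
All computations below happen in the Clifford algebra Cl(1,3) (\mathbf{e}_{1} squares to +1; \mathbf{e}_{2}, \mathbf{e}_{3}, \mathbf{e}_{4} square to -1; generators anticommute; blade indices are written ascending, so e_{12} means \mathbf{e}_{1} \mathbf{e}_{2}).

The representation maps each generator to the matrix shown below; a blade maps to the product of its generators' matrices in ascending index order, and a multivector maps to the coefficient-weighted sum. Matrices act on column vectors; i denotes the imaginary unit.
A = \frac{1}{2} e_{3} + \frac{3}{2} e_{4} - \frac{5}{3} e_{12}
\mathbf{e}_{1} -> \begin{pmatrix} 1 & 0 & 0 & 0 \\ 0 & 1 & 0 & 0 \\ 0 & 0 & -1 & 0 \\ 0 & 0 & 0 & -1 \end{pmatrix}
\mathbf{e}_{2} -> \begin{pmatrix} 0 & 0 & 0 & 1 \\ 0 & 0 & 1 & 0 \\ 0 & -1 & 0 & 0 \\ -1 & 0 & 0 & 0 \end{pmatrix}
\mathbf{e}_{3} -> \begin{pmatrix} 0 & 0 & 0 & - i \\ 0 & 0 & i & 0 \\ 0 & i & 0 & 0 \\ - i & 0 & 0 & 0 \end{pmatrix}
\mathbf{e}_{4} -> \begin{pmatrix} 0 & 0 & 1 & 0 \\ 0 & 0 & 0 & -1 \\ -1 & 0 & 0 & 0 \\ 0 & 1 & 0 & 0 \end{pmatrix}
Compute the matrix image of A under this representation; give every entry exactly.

Bivector images (products of the table entries): rho(e_{12}) = rho(\mathbf{e}_{1})rho(\mathbf{e}_{2}) = \begin{pmatrix} 0 & 0 & 0 & 1 \\ 0 & 0 & 1 & 0 \\ 0 & 1 & 0 & 0 \\ 1 & 0 & 0 & 0 \end{pmatrix}.
M = (\frac{1}{2})*rho(e_{3}) + (\frac{3}{2})*rho(e_{4}) + (-\frac{5}{3})*rho(e_{12}), summed entrywise:
Answer: \begin{pmatrix} 0 & 0 & \frac{3}{2} & - \frac{5}{3} - \frac{i}{2} \\ 0 & 0 & - \frac{5}{3} + \frac{i}{2} & - \frac{3}{2} \\ - \frac{3}{2} & - \frac{5}{3} + \frac{i}{2} & 0 & 0 \\ - \frac{5}{3} - \frac{i}{2} & \frac{3}{2} & 0 & 0 \end{pmatrix}


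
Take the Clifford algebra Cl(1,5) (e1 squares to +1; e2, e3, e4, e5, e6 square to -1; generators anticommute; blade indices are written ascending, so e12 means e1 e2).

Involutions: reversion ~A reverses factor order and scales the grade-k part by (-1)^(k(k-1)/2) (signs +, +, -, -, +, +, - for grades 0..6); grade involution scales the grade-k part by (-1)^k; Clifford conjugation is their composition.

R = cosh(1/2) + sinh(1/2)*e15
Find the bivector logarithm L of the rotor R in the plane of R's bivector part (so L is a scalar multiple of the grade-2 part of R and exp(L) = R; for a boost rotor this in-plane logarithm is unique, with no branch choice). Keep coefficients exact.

The scalar part of R is cosh(1/2), which fixes the rapidity magnitude through cosh (cosh is even, so it cannot fix the sign — the bivector part carries that); dividing the bivector part by sinh of the rapidity gives the plane, and L = rapidity * plane, where the joint sign ambiguity of (rapidity, plane) cancels in the product.
Concretely: cosh(rapidity) = cosh(1/2) gives rapidity = ±1/2, and since rapidity/sinh(rapidity) is even the sign is immaterial: L = (rapidity/sinh(rapidity)) * <R>_2 = (1/(2*sinh(1/2))) * <R>_2.
Answer: 1/2*e15


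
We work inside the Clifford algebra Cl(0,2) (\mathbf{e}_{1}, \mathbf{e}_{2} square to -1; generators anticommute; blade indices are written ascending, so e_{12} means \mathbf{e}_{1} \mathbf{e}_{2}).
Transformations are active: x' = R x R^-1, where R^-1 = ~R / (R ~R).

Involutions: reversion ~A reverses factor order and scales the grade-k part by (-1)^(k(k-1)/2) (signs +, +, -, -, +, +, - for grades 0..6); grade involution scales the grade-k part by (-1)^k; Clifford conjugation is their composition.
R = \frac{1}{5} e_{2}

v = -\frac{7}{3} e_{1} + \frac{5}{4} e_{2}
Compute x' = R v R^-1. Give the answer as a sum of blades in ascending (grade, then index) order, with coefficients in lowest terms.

~R = \frac{1}{5} e_{2}, and R ~R = -\frac{1}{25}, so R^-1 = ~R / (-\frac{1}{25}).
R v = -\frac{1}{4} + \frac{7}{15} e_{12}
Answer: \frac{7}{3} e_{1} + \frac{5}{4} e_{2}


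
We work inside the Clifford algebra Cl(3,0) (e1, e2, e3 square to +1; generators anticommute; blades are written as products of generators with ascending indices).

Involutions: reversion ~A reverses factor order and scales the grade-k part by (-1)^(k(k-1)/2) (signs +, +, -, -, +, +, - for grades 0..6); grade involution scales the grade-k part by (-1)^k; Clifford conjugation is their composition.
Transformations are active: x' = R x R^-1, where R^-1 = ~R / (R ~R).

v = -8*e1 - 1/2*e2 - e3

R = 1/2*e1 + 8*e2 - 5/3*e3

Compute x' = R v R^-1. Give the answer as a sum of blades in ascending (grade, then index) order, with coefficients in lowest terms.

~R = 1/2*e1 + 8*e2 - 5/3*e3, and R ~R = 2413/36, so R^-1 = ~R / (2413/36).
R v = -19/3 + 255/4*e1 e2 - 83/6*e1 e3 - 53/6*e2 e3
Answer: 1004/127*e1 - 257/254*e2 + 167/127*e3


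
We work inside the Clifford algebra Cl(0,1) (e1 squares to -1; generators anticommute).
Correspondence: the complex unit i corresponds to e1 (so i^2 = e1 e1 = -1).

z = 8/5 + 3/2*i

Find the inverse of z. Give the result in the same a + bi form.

In blades: z = 8/5 + 3/2*e1.
With qbar = 8/5 - 3/2*e1 (scalar fixed, mapped units negated), z qbar = 481/100 (the sum of squared coefficients), so z^-1 = qbar / (481/100) = 160/481 - 150/481*e1; translating back:
Answer: 160/481 - 150/481*i


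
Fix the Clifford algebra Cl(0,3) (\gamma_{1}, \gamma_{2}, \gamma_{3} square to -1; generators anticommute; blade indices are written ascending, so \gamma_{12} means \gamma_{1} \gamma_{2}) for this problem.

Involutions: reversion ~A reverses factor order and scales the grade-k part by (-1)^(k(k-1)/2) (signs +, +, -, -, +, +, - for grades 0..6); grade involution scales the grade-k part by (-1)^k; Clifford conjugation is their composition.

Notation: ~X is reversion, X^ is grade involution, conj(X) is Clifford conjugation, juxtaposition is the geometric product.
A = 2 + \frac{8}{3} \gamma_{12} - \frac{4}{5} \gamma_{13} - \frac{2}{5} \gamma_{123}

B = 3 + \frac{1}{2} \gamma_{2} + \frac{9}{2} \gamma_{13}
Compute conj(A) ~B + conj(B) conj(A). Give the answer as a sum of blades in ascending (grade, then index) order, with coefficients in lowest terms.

first term: \frac{48}{5} + \frac{4}{3} \gamma_{1} + \frac{14}{5} \gamma_{2} - 8 \gamma_{12} - \frac{34}{5} \gamma_{13} + 12 \gamma_{23} - \frac{8}{5} \gamma_{123}
second term: \frac{48}{5} + \frac{4}{3} \gamma_{1} + \frac{4}{5} \gamma_{2} - 8 \gamma_{12} - \frac{32}{5} \gamma_{13} - 12 \gamma_{23} - \frac{4}{5} \gamma_{123}
Answer: \frac{96}{5} + \frac{8}{3} \gamma_{1} + \frac{18}{5} \gamma_{2} - 16 \gamma_{12} - \frac{66}{5} \gamma_{13} - \frac{12}{5} \gamma_{123}


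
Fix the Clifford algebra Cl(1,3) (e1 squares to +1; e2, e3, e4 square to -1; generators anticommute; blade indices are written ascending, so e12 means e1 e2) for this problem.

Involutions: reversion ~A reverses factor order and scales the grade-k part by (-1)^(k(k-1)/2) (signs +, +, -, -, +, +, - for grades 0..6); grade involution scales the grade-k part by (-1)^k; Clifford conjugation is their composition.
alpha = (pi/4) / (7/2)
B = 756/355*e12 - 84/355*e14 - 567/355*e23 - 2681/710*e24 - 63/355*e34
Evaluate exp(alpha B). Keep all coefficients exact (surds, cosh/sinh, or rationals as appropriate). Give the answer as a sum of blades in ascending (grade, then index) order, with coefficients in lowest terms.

B^2 term by term: the squares give (756/355)^2*(e12)^2 + (-84/355)^2*(e14)^2 + (-567/355)^2*(e23)^2 + (-2681/710)^2*(e24)^2 + (-63/355)^2*(e34)^2 = 571536/126025*(+1) + 7056/126025*(+1) + 321489/126025*(-1) + 7187761/504100*(-1) + 3969/126025*(-1) = -49/4 (each basis 2-blade squares to minus the product of its generators' squares); cross terms between blades sharing an index anticommute and cancel; the commuting (index-disjoint) pairs give grade-4 terms 2*c*c'*(blade product), which cancel blade by blade — e1234: -95256/126025 + 95256/126025 = 0 — confirming B is simple. So B^2 = -49/4.
B^2 = -49/4 — since the square is negative, the closed form is circular: l = 7/2, alpha*l = pi/4, so exp(alpha B) = cos(pi/4) + (sin(pi/4)/(7/2))*B = sqrt(2)/2 + (sqrt(2)/7)*B.
Answer: sqrt(2)/2 + 108*sqrt(2)/355*e12 - 12*sqrt(2)/355*e14 - 81*sqrt(2)/355*e23 - 383*sqrt(2)/710*e24 - 9*sqrt(2)/355*e34


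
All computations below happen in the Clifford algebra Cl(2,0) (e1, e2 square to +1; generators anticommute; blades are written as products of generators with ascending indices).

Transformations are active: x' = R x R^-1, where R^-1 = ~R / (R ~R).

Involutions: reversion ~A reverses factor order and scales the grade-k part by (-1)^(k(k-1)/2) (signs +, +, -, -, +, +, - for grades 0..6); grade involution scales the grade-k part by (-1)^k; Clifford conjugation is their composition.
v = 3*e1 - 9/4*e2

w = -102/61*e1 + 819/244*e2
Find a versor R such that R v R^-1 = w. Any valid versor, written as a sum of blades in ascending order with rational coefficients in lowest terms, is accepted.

A norm check does it: q(v) = q(w) = 225/16, hence R = v + w = 81/61*e1 + 135/122*e2 realises the map — parallel part kept, (v - w)/2 negated, v carried to w.
Answer: 81/61*e1 + 135/122*e2


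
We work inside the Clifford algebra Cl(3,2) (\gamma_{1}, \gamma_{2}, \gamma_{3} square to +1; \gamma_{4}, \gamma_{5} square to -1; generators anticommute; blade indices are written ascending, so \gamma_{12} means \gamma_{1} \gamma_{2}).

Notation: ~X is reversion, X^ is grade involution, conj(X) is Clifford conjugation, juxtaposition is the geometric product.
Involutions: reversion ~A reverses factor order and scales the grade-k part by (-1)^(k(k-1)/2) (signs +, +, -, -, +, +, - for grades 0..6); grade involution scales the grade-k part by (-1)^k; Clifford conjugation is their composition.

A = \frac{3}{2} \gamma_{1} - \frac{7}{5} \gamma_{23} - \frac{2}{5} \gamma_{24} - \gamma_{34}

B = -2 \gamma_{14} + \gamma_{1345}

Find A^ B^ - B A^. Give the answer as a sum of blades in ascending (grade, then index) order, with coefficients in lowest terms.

first term: 3 \gamma_{4} - \frac{4}{5} \gamma_{12} - 2 \gamma_{13} - \gamma_{15} - \frac{3}{2} \gamma_{345} + \frac{14}{5} \gamma_{1234} - \frac{2}{5} \gamma_{1235} - \frac{7}{5} \gamma_{1245}
second term: -3 \gamma_{4} + \frac{4}{5} \gamma_{12} + 2 \gamma_{13} - \gamma_{15} + \frac{3}{2} \gamma_{345} + \frac{14}{5} \gamma_{1234} + \frac{2}{5} \gamma_{1235} + \frac{7}{5} \gamma_{1245}
Answer: 6 \gamma_{4} - \frac{8}{5} \gamma_{12} - 4 \gamma_{13} - 3 \gamma_{345} - \frac{4}{5} \gamma_{1235} - \frac{14}{5} \gamma_{1245}


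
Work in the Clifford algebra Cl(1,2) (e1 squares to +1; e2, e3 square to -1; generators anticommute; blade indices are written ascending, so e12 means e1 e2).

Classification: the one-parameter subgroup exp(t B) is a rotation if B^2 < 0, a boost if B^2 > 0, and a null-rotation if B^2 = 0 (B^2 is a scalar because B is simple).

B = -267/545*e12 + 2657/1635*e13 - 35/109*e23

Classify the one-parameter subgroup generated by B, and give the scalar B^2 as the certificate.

B^2 term by term: the squares give (-267/545)^2*(e12)^2 + (2657/1635)^2*(e13)^2 + (-35/109)^2*(e23)^2 = 71289/297025*(+1) + 7059649/2673225*(+1) + 1225/11881*(-1) = 25/9 (each basis 2-blade squares to minus the product of its generators' squares); cross terms between blades sharing an index anticommute and cancel. So B^2 = 25/9.
Answer: boost, certificate B^2 = 25/9. The invariant at work: B^2 = 25/9 is unchanged by conjugation, hence its sign classifies the subgroup whatever basis B is written in.


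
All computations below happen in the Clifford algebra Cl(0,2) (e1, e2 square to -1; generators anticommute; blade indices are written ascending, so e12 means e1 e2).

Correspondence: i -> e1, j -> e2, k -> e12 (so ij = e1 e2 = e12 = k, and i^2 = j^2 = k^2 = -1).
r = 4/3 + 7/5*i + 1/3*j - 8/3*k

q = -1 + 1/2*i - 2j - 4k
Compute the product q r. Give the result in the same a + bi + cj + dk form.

In blades: q = -1 + 1/2*e1 - 2*e2 - 4*e12, r = 4/3 + 7/5*e1 + 1/3*e2 - 8/3*e12.
Distribute q over r term by term (generator squares from the signature, products reordered to ascending indices): (-1)*r = -4/3 - 7/5*e1 - 1/3*e2 + 8/3*e12; (1/2*e1)*r = -7/10 + 2/3*e1 + 4/3*e2 + 1/6*e12; (-2*e2)*r = 2/3 + 16/3*e1 - 8/3*e2 + 14/5*e12; (-4*e12)*r = -32/3 + 4/3*e1 - 28/5*e2 - 16/3*e12.
Sum: -361/30 + 89/15*e1 - 109/15*e2 + 3/10*e12; translating back through the correspondence:
Answer: -361/30 + 89/15*i - 109/15*j + 3/10*k


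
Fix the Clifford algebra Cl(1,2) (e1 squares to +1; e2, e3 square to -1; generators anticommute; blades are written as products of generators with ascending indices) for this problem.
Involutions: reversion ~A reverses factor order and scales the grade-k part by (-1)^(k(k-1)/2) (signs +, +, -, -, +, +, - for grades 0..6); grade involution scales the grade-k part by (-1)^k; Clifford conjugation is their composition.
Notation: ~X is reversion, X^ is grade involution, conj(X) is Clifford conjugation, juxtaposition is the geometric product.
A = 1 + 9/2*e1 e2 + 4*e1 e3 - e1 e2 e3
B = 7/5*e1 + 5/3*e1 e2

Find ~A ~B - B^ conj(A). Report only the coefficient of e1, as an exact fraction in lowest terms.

first term: 15/2 + 7/5*e1 + 63/10*e2 + 59/15*e3 - 5/3*e1 e2 + 121/15*e2 e3
second term: -15/2 - 7/5*e1 + 63/10*e2 + 59/15*e3 + 5/3*e1 e2 + 121/15*e2 e3
Answer: 14/5


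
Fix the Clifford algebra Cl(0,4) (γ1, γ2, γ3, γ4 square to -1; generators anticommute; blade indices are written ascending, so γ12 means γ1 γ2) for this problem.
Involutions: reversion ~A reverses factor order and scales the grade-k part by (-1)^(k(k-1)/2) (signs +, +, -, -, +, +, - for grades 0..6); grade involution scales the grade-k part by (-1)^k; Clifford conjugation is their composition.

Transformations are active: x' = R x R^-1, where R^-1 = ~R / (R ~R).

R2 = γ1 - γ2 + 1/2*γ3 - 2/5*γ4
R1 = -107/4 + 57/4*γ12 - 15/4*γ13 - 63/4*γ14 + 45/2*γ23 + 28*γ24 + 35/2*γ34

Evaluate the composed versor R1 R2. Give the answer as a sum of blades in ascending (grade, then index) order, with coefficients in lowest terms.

Distribute over the terms of R2 (each basis-blade product reordered to ascending indices, repeated generators contracted through their squares):
R1 (γ1) = -107/4*γ1 + 57/4*γ2 - 15/4*γ3 - 63/4*γ4 + 45/2*γ123 + 28*γ124 + 35/2*γ134
R1 (-γ2) = 57/4*γ1 + 107/4*γ2 - 45/2*γ3 - 28*γ4 - 15/4*γ123 - 63/4*γ124 - 35/2*γ234
R1 (1/2*γ3) = 15/8*γ1 - 45/4*γ2 - 107/8*γ3 + 35/4*γ4 + 57/8*γ123 + 63/8*γ134 - 14*γ234
R1 (-2/5*γ4) = -63/10*γ1 + 56/5*γ2 + 7*γ3 + 107/10*γ4 - 57/10*γ124 + 3/2*γ134 - 9*γ234
Summing the partial products and collecting blades:
Answer: -677/40*γ1 + 819/20*γ2 - 261/8*γ3 - 243/10*γ4 + 207/8*γ123 + 131/20*γ124 + 215/8*γ134 - 81/2*γ234


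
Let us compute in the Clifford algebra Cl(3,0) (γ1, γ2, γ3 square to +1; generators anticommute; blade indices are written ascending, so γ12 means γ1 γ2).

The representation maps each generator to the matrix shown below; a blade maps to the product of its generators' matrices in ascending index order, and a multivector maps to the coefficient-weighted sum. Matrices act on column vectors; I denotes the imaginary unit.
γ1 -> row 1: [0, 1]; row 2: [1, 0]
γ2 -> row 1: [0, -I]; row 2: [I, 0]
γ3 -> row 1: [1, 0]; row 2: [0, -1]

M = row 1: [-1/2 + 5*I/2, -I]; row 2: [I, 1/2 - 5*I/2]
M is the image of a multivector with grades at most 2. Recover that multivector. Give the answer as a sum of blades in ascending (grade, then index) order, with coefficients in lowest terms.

Method: 1, rho(γ1), rho(γ2), rho(γ3) form a trace-orthogonal basis of the 2x2 complex matrices (tr(X Y) = 2 if X = Y, else 0), so M = m0*1 + m1*rho(γ1) + m2*rho(γ2) + m3*rho(γ3) with m0 = tr(M)/2 = 0, m1 = tr(M rho(γ1))/2 = 0, m2 = tr(M rho(γ2))/2 = 1, m3 = tr(M rho(γ3))/2 = -1/2 + 5*I/2.
Multiplying table entries, the bivector images are rho(γ12) = I*rho(γ3), rho(γ13) = -I*rho(γ2), rho(γ23) = I*rho(γ1); with real blade coefficients the real parts of m0..m3 are the coefficients of 1, γ1, γ2, γ3 and the imaginary parts give the bivectors (γ23: Im m1, γ13: -Im m2, γ12: Im m3).
Answer: γ2 - 1/2*γ3 + 5/2*γ12


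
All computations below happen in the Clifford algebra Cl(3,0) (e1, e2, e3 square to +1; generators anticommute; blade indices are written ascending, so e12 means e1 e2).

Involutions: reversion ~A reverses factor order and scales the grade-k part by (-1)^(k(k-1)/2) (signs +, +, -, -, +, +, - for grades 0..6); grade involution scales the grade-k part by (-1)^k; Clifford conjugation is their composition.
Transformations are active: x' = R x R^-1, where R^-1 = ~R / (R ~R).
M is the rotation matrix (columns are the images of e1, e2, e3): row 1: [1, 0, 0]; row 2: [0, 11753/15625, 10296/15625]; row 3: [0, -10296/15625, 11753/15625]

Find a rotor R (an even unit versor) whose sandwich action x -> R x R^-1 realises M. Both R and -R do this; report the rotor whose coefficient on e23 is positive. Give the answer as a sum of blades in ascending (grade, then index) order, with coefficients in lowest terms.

Method: write R = a + b12*e12 + b13*e13 + b23*e23 with a^2 + b12^2 + b13^2 + b23^2 = 1 (so R^-1 = ~R). Expanding the columns R e_j ~R gives tr M = 4a^2 - 1 and, from the antisymmetric part, M21 - M12 = -4a*b12, M13 - M31 = 4a*b13, M32 - M23 = -4a*b23.
Here tr M = 39131/15625, so a^2 = (1 + tr M)/4 = 13689/15625 and a = ±117/125. Taking a = 117/125: M21 - M12 = 0, M13 - M31 = 0, M32 - M23 = -20592/15625, giving b12 = 0, b13 = 0, b23 = 44/125, i.e. R = 117/125 + 44/125*e23.
Its e23 coefficient is already positive.
Answer: 117/125 + 44/125*e23. Note: both R and -R realise this M (trace 39131/15625); the covering map identifies them, and the e23-coefficient sign is the tie-breaker.


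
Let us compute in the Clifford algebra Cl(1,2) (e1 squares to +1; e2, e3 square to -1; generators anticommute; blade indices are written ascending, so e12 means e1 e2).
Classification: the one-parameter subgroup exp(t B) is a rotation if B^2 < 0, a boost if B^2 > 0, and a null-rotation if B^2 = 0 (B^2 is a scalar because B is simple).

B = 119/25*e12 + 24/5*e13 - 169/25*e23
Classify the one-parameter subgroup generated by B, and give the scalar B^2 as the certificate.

B^2 term by term: the squares give (119/25)^2*(e12)^2 + (24/5)^2*(e13)^2 + (-169/25)^2*(e23)^2 = 14161/625*(+1) + 576/25*(+1) + 28561/625*(-1) = 0 (each basis 2-blade squares to minus the product of its generators' squares); cross terms between blades sharing an index anticommute and cancel. So B^2 = 0.
Answer: null-rotation, certificate B^2 = 0. The invariant at work: B^2 = 0 is unchanged by conjugation, hence its sign classifies the subgroup whatever basis B is written in.


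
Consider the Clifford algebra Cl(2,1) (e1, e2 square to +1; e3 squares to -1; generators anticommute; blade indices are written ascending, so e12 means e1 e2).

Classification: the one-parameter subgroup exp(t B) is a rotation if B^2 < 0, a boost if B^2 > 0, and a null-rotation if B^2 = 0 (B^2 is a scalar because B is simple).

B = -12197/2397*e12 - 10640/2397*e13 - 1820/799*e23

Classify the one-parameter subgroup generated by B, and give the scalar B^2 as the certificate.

B^2 term by term: the squares give (-12197/2397)^2*(e12)^2 + (-10640/2397)^2*(e13)^2 + (-1820/799)^2*(e23)^2 = 148766809/5745609*(-1) + 113209600/5745609*(+1) + 3312400/638401*(+1) = -1 (each basis 2-blade squares to minus the product of its generators' squares); cross terms between blades sharing an index anticommute and cancel. So B^2 = -1.
Answer: rotation, certificate B^2 = -1. Certificate logic: -1 is a conjugation-invariant scalar, so its sign fixes rotation versus boost versus null-rotation outright.


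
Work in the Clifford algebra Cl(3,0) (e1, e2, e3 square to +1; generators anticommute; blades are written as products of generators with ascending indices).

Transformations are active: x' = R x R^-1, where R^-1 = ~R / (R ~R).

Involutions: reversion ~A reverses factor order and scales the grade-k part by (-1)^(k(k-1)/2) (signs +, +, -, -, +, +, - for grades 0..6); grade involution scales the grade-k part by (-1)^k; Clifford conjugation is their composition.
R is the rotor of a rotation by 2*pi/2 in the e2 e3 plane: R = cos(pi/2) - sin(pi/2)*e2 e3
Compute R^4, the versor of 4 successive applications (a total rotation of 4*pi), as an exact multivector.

Because a rotor carries half the rotation angle, composing 4 copies of this e2 e3-plane rotor multiplies the phase: 4*(pi/2) = 2*pi, hence R^4 = cos(2*pi) - sin(2*pi)*e2 e3.
cos(2*pi) = 1 and sin(2*pi) = 0, so R^4 = 1. The total rotation 4*pi is 2 full turns, so every vector returns to itself, yet the rotor is +1, back on the identity sheet (an even number of 2*pi turns).
Answer: 1


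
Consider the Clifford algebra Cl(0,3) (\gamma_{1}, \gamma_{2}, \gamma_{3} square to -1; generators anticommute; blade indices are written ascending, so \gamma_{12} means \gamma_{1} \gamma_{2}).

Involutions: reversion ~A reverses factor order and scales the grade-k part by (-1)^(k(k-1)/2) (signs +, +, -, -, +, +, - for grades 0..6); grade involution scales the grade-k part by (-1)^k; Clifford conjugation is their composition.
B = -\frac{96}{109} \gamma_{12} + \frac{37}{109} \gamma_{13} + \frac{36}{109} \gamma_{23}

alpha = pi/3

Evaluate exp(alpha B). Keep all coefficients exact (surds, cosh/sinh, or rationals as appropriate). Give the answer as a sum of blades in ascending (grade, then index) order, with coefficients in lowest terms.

B^2 term by term: the squares give (-\frac{96}{109})^2*(\gamma_{12})^2 + (\frac{37}{109})^2*(\gamma_{13})^2 + (\frac{36}{109})^2*(\gamma_{23})^2 = \frac{9216}{11881}*(-1) + \frac{1369}{11881}*(-1) + \frac{1296}{11881}*(-1) = -1 (each basis 2-blade squares to minus the product of its generators' squares); cross terms between blades sharing an index anticommute and cancel. So B^2 = -1.
B^2 = -1 — the series telescopes trigonometrically here: l = 1, alpha*l = \frac{\pi}{3}, so exp(alpha B) = cos(\frac{\pi}{3}) + (sin(\frac{\pi}{3})/1)*B = \frac{1}{2} + (\frac{\sqrt{3}}{2})*B.
Answer: \frac{1}{2} - \frac{48 \sqrt{3}}{109} \gamma_{12} + \frac{37 \sqrt{3}}{218} \gamma_{13} + \frac{18 \sqrt{3}}{109} \gamma_{23}


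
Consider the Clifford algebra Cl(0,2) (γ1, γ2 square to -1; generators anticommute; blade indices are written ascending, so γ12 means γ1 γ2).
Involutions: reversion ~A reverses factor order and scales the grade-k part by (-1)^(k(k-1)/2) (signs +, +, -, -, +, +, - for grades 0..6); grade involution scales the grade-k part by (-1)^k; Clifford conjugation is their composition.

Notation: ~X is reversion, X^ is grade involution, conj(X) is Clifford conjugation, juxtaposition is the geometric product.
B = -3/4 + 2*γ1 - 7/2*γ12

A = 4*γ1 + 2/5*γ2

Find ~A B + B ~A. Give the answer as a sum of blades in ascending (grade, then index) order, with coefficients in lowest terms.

first term: -8 - 22/5*γ1 + 137/10*γ2 - 4/5*γ12
second term: -8 - 8/5*γ1 - 143/10*γ2 + 4/5*γ12
Answer: -16 - 6*γ1 - 3/5*γ2


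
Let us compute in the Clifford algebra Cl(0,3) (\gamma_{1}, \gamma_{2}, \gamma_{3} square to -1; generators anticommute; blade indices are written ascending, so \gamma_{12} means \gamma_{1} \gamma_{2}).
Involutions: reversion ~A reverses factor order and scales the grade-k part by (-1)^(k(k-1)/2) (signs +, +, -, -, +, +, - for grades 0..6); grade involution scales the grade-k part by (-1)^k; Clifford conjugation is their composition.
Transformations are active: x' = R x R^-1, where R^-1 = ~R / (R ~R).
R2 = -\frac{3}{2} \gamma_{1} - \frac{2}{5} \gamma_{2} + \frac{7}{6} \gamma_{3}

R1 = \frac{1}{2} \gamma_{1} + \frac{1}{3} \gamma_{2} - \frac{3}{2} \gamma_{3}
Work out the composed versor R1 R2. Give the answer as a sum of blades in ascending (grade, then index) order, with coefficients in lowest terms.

Distribute over the terms of R1 (each basis-blade product reordered to ascending indices, repeated generators contracted through their squares):
(\frac{1}{2} \gamma_{1}) R2 = \frac{3}{4} - \frac{1}{5} \gamma_{12} + \frac{7}{12} \gamma_{13}
(\frac{1}{3} \gamma_{2}) R2 = \frac{2}{15} + \frac{1}{2} \gamma_{12} + \frac{7}{18} \gamma_{23}
(-\frac{3}{2} \gamma_{3}) R2 = \frac{7}{4} - \frac{9}{4} \gamma_{13} - \frac{3}{5} \gamma_{23}
Summing the partial products and collecting blades:
Answer: \frac{79}{30} + \frac{3}{10} \gamma_{12} - \frac{5}{3} \gamma_{13} - \frac{19}{90} \gamma_{23}


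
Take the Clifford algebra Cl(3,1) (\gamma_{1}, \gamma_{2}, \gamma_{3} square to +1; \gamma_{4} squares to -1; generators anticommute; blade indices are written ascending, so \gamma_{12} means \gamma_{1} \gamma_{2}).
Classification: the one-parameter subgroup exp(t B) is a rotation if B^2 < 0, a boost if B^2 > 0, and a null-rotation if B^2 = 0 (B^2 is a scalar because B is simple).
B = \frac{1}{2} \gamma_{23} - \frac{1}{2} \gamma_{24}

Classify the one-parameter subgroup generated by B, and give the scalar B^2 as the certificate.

B^2 term by term: the squares give (\frac{1}{2})^2*(\gamma_{23})^2 + (-\frac{1}{2})^2*(\gamma_{24})^2 = \frac{1}{4}*(-1) + \frac{1}{4}*(+1) = 0 (each basis 2-blade squares to minus the product of its generators' squares); cross terms between blades sharing an index anticommute and cancel. So B^2 = 0.
Answer: null-rotation, certificate B^2 = 0. The invariant at work: B^2 = 0 is unchanged by conjugation, hence its sign classifies the subgroup whatever basis B is written in.


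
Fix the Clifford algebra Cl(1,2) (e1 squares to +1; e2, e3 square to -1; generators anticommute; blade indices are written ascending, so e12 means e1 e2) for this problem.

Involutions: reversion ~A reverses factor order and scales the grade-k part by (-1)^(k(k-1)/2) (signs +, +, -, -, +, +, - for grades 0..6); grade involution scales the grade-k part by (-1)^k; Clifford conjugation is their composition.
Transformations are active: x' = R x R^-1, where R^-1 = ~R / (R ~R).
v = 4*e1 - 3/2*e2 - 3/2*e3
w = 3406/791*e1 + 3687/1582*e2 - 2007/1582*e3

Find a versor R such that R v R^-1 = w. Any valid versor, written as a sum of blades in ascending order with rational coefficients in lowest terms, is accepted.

R = v + w = 6570/791*e1 + 657/791*e2 - 2190/791*e3 works: the equal norms (23/2) guarantee its sandwich swaps v into w.
Answer: 6570/791*e1 + 657/791*e2 - 2190/791*e3


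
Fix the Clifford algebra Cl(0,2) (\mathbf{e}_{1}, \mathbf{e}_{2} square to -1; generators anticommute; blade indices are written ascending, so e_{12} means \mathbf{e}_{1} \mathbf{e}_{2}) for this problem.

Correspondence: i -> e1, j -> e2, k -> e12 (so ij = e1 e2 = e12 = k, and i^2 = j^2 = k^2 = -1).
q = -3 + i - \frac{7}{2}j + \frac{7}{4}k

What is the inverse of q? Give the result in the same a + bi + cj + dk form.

In blades: q = -3 + e_{1} - \frac{7}{2} e_{2} + \frac{7}{4} e_{12}.
With qbar = -3 - e_{1} + \frac{7}{2} e_{2} - \frac{7}{4} e_{12} (scalar fixed, mapped units negated), q qbar = \frac{405}{16} (the sum of squared coefficients), so q^-1 = qbar / (\frac{405}{16}) = -\frac{16}{135} - \frac{16}{405} e_{1} + \frac{56}{405} e_{2} - \frac{28}{405} e_{12}; translating back:
Answer: -\frac{16}{135} - \frac{16}{405}i + \frac{56}{405}j - \frac{28}{405}k


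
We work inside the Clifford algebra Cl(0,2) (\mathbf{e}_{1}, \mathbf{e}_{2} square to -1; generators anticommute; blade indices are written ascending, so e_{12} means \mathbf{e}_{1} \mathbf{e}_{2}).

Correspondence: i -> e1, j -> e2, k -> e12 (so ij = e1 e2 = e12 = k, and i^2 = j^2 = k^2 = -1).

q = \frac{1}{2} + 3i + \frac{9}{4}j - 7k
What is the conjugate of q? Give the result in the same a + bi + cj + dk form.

In blades: q = \frac{1}{2} + 3 e_{1} + \frac{9}{4} e_{2} - 7 e_{12}.
Conjugation here is Clifford conjugation: the scalar is fixed and the grade-1 and grade-2 blades all flip sign, giving \frac{1}{2} - 3 e_{1} - \frac{9}{4} e_{2} + 7 e_{12}; translating back:
Answer: \frac{1}{2} - 3i - \frac{9}{4}j + 7k


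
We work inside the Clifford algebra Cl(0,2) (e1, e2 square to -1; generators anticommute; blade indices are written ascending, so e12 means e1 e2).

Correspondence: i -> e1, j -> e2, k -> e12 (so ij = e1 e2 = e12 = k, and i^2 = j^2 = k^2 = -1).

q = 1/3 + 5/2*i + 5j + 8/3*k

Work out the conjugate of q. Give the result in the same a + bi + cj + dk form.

In blades: q = 1/3 + 5/2*e1 + 5*e2 + 8/3*e12.
Conjugation here is Clifford conjugation: the scalar is fixed and the grade-1 and grade-2 blades all flip sign, giving 1/3 - 5/2*e1 - 5*e2 - 8/3*e12; translating back:
Answer: 1/3 - 5/2*i - 5j - 8/3*k


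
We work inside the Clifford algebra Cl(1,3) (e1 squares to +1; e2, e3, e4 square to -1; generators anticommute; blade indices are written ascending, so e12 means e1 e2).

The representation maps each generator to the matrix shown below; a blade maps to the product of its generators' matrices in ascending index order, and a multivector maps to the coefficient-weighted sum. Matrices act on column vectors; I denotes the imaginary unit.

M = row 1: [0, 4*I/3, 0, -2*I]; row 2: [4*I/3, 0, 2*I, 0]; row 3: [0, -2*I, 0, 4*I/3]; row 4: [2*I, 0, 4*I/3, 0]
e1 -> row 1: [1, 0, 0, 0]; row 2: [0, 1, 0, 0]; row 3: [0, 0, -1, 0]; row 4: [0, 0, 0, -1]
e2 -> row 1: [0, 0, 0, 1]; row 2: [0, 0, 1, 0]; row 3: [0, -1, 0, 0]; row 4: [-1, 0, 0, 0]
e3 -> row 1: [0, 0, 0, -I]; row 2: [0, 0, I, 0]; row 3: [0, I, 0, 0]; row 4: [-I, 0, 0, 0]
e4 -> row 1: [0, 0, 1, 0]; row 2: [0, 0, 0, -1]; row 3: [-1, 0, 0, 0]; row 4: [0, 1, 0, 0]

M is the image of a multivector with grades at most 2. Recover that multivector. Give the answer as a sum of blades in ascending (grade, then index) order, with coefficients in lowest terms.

Method: the blade images are trace-orthogonal — tr(rho(e_A) rho(e_B)^-1) = 4 if A = B and 0 otherwise — and rho(e_A)^-1 = (e_A)^2 * rho(e_A) with (e_A)^2 = +1 or -1, so the coefficient of e_A in the preimage is (e_A)^2 * tr(M rho(e_A))/4.
Nonzero projections over blades of grade <= 2: e13: (e13)^2 = +1, tr(M rho(e13)) = 8, coefficient 2; e34: (e34)^2 = -1, tr(M rho(e34)) = 16/3, coefficient -4/3. Every other blade of grade <= 2 projects to 0.
Answer: 2*e13 - 4/3*e34


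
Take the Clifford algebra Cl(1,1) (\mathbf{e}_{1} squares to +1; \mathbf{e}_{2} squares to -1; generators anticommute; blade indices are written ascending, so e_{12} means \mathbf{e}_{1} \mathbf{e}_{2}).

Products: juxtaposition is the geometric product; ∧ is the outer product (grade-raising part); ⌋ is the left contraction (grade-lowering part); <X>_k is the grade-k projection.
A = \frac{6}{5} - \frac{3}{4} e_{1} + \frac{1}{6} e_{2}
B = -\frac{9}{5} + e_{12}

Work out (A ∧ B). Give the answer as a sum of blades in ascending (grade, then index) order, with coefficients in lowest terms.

step 1: -\frac{54}{25} + \frac{27}{20} e_{1} - \frac{3}{10} e_{2} + \frac{6}{5} e_{12}
Answer: -\frac{54}{25} + \frac{27}{20} e_{1} - \frac{3}{10} e_{2} + \frac{6}{5} e_{12}
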